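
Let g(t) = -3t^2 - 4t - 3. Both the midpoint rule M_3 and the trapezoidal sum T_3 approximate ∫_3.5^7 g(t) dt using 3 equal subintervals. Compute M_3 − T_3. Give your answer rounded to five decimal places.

3.57292

M_3 ≈ -382.9340278.
T_3 ≈ -386.5069444.
M_3 − T_3 ≈ 3.57292.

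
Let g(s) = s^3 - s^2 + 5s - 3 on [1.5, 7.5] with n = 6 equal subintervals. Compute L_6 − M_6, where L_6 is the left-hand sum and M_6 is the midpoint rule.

L_6 = 582.5.
M_6 = 761.
L_6 − M_6 = -178.5.

-178.5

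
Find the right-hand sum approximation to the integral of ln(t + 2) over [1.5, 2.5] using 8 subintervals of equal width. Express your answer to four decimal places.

Δt = (2.5 − 1.5)/8 = 0.125.
Right endpoints: 1.625, 1.75, 1.875, 2, 2.125, 2.25, 2.375, 2.5.
f(1.625) ≈ 1.2879, f(1.75) ≈ 1.3218, f(1.875) ≈ 1.3545, f(2) ≈ 1.3863, f(2.125) ≈ 1.4171, f(2.25) ≈ 1.4469, f(2.375) ≈ 1.4759, f(2.5) ≈ 1.5041.
Sum = Δt · [f(1.625) + f(1.75) + f(1.875) + ...].
Sum ≈ 1.3993.

1.3993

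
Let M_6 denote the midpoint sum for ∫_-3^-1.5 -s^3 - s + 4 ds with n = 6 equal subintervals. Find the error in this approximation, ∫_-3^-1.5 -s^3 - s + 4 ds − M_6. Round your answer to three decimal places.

0.053

Exact integral: ∫_-3^-1.5 f(s) ds = 28.359375.
M_6 ≈ 28.30664.
Error ≈ 28.359375 − 28.30664 ≈ 0.053.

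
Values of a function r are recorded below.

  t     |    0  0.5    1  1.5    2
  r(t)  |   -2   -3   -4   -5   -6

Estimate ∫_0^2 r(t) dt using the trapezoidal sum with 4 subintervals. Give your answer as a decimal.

Δt = 0.5.
T_4 = (0.5/2)·[(-2) + 2·(-3) + 2·(-4) + 2·(-5) + (-6)] = -8.

-8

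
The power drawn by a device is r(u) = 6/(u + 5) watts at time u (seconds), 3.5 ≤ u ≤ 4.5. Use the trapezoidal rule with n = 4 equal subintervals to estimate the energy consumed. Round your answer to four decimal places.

Δu = (4.5 − 3.5)/4 = 0.25.
r(3.5) = 12/17, r(3.75) = 24/35, r(4) = 2/3, r(4.25) = 24/37, r(4.5) = 12/19.
T_4 = (Δu/2)·[r(u_0) + 2r(u_1) + 2r(u_2) + 2r(u_3) + r(u_4)].
Sum ≈ 0.6674.

0.6674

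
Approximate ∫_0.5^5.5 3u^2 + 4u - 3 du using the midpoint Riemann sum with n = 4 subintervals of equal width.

Δu = (5.5 − 0.5)/4 = 1.25.
Midpoints: 1.125, 2.375, 3.625, 4.875.
f(1.125) = 5.296875, f(2.375) = 23.421875, f(3.625) = 50.921875, f(4.875) = 87.796875.
Sum = Δu · [f(1.125) + f(2.375) + f(3.625) + f(4.875)].
Sum = 209.296875.

209.296875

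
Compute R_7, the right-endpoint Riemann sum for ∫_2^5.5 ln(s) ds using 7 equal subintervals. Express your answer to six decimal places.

Δs = (5.5 − 2)/7 = 0.5.
Right endpoints: 2.5, 3, 3.5, 4, 4.5, 5, 5.5.
f(2.5) ≈ 0.916291, f(3) ≈ 1.098612, f(3.5) ≈ 1.252763, f(4) ≈ 1.386294, f(4.5) ≈ 1.504077, f(5) ≈ 1.609438, f(5.5) ≈ 1.704748.
Sum = Δs · [f(2.5) + f(3) + f(3.5) + ...].
Sum ≈ 4.736112.

4.736112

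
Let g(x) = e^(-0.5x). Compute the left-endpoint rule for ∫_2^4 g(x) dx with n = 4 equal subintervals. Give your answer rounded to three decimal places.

0.526

Δx = (4 − 2)/4 = 0.5.
Left endpoints: 2, 2.5, 3, 3.5.
g(2) ≈ 0.368, g(2.5) ≈ 0.287, g(3) ≈ 0.223, g(3.5) ≈ 0.174.
Sum = Δx · [g(2) + g(2.5) + g(3) + g(3.5)].
Sum ≈ 0.526.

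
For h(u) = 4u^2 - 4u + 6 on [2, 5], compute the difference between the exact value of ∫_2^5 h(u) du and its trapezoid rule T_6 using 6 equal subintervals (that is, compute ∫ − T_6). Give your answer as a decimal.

-0.5

Exact integral: ∫_2^5 h(u) du = 132.
T_6 = 132.5.
Error = 132 − 132.5 = -0.5.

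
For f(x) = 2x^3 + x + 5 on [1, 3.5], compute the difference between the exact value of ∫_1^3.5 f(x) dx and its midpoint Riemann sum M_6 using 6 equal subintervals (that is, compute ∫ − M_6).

Exact integral: ∫_1^3.5 f(x) dx = 92.65625.
M_6 = 92.16796875.
Error = 92.65625 − 92.16796875 = 0.48828125.

0.48828125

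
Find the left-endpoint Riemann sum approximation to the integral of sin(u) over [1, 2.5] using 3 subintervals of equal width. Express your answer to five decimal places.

Δu = (2.5 − 1)/3 = 0.5.
Left endpoints: 1, 1.5, 2.
f(1) ≈ 0.84147, f(1.5) ≈ 0.99749, f(2) ≈ 0.90930.
Sum = Δu · [f(1) + f(1.5) + f(2)].
Sum ≈ 1.37413.

1.37413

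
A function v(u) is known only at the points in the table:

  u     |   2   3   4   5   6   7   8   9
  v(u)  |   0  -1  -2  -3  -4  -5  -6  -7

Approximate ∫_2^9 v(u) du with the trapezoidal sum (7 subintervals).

-24.5

Δu = 1.
T_7 = (1/2)·[0 + 2·(-1) + 2·(-2) + 2·(-3) + 2·(-4) + 2·(-5) + 2·(-6) + (-7)] = -24.5.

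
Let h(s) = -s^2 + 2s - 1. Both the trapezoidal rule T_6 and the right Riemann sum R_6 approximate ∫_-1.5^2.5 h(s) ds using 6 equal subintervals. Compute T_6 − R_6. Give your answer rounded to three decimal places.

-1.333

T_6 ≈ -6.62963.
R_6 ≈ -5.29630.
T_6 − R_6 ≈ -1.333.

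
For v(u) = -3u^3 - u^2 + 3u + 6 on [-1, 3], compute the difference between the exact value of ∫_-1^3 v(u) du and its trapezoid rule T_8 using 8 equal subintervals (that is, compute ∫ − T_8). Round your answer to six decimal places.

Exact integral: ∫_-1^3 v(u) du ≈ -33.33333333.
T_8 = -35.
Error ≈ -33.33333333 − (-35) ≈ 1.666667.

1.666667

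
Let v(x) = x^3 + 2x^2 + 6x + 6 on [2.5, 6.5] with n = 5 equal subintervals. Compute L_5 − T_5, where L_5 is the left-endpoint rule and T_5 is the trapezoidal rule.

L_5 = 605.78.
T_5 = 747.78.
L_5 − T_5 = -142.

-142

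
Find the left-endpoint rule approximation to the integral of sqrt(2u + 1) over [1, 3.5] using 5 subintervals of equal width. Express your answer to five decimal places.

Δu = (3.5 − 1)/5 = 0.5.
Left endpoints: 1, 1.5, 2, 2.5, 3.
f(1) ≈ 1.73205, f(1.5) ≈ 2.00000, f(2) ≈ 2.23607, f(2.5) ≈ 2.44949, f(3) ≈ 2.64575.
Sum = Δu · [f(1) + f(1.5) + f(2) + f(2.5) + f(3)].
Sum ≈ 5.53168.

5.53168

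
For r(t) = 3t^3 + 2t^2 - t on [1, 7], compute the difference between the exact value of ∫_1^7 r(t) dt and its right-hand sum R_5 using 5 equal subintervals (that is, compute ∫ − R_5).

-724.32

Exact integral: ∫_1^7 r(t) dt = 2004.
R_5 = 2728.32.
Error = 2004 − 2728.32 = -724.32.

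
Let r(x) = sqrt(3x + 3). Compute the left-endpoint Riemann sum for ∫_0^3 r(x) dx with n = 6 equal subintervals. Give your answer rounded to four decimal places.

7.6409

Δx = (3 − 0)/6 = 0.5.
Left endpoints: 0, 0.5, 1, 1.5, 2, 2.5.
r(0) ≈ 1.7321, r(0.5) ≈ 2.1213, r(1) ≈ 2.4495, r(1.5) ≈ 2.7386, r(2) ≈ 3.0000, r(2.5) ≈ 3.2404.
Sum = Δx · [r(0) + r(0.5) + r(1) + ...].
Sum ≈ 7.6409.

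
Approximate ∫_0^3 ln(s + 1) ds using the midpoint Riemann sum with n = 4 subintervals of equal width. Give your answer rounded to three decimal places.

Δs = (3 − 0)/4 = 0.75.
Midpoints: 0.375, 1.125, 1.875, 2.625.
f(0.375) ≈ 0.318, f(1.125) ≈ 0.754, f(1.875) ≈ 1.056, f(2.625) ≈ 1.288.
Sum = Δs · [f(0.375) + f(1.125) + f(1.875) + f(2.625)].
Sum ≈ 2.562.

2.562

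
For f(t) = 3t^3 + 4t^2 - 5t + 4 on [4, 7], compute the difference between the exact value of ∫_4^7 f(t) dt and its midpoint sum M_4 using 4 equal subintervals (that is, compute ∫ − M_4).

7.5234375

Exact integral: ∫_4^7 f(t) dt = 1910.25.
M_4 = 1902.7265625.
Error = 1910.25 − 1902.7265625 = 7.5234375.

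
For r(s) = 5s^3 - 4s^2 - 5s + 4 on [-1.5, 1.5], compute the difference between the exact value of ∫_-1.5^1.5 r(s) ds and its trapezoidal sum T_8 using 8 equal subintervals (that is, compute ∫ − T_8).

Exact integral: ∫_-1.5^1.5 r(s) ds = 3.
T_8 = 2.71875.
Error = 3 − 2.71875 = 0.28125.

0.28125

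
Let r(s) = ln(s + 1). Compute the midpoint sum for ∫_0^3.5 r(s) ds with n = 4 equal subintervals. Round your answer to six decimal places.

3.291986

Δs = (3.5 − 0)/4 = 0.875.
Midpoints: 0.4375, 1.3125, 2.1875, 3.0625.
r(0.4375) ≈ 0.362905, r(1.3125) ≈ 0.838329, r(2.1875) ≈ 1.159237, r(3.0625) ≈ 1.401799.
Sum = Δs · [r(0.4375) + r(1.3125) + r(2.1875) + r(3.0625)].
Sum ≈ 3.291986.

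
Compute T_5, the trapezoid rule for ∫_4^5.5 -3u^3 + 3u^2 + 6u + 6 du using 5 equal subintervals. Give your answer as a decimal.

Δu = (5.5 − 4)/5 = 0.3.
f(4) = -114, f(4.3) = -151.251, f(4.6) = -194.928, f(4.9) = -245.517, f(5.2) = -303.504, f(5.5) = -369.375.
T_5 = (Δu/2)·[f(u_0) + 2f(u_1) + ... + 2f(u_{4}) + f(u_5)].
Sum = -341.06625.

-341.06625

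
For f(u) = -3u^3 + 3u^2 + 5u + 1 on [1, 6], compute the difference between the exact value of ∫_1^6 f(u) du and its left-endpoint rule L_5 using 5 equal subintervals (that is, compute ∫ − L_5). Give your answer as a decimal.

Exact integral: ∫_1^6 f(u) du = -663.75.
L_5 = -430.
Error = -663.75 − (-430) = -233.75.

-233.75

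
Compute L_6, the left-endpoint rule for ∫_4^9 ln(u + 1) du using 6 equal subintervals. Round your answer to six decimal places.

Δu = (9 − 4)/6 = 5/6.
Left endpoints: 4, 29/6, 17/3, 6.5, 22/3, 49/6.
f(4) ≈ 1.609438, f(29/6) ≈ 1.763589, f(17/3) ≈ 1.897120, f(6.5) ≈ 2.014903, f(22/3) ≈ 2.120264, f(49/6) ≈ 2.215574.
Sum = Δu · [f(4) + f(29/6) + f(17/3) + ...].
Sum ≈ 9.684072.

9.684072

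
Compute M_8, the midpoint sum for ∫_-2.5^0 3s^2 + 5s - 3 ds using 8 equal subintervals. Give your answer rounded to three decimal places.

Δs = (0 − (-2.5))/8 = 0.3125.
Midpoints: -2.34375, -2.03125, -1.71875, -1.40625, -1.09375, -0.78125, -0.46875, -0.15625.
f(-2.34375) = 1803/1024, f(-2.03125) = -797/1024, f(-1.71875) = -2797/1024, f(-1.40625) = -4197/1024, f(-1.09375) = -4997/1024, f(-0.78125) = -5197/1024, f(-0.46875) = -4797/1024, f(-0.15625) = -3797/1024.
Sum = Δs · [f(-2.34375) + f(-2.03125) + f(-1.71875) + ...].
Sum ≈ -7.561.

-7.561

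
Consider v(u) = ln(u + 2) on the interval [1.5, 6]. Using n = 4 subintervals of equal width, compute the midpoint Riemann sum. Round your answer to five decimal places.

Δu = (6 − 1.5)/4 = 1.125.
Midpoints: 2.0625, 3.1875, 4.3125, 5.4375.
v(2.0625) ≈ 1.40180, v(3.1875) ≈ 1.64625, v(4.3125) ≈ 1.84253, v(5.4375) ≈ 2.00653.
Sum = Δu · [v(2.0625) + v(3.1875) + v(4.3125) + v(5.4375)].
Sum ≈ 7.75926.

7.75926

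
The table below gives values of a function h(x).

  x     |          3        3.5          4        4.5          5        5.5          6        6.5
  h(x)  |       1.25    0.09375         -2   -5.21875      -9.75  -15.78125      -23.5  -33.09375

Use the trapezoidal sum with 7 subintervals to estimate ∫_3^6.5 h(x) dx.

-36.0390625

Δx = 0.5.
T_7 = (0.5/2)·[1.25 + 2·0.09375 + 2·(-2) + 2·(-5.21875) + 2·(-9.75) + 2·(-15.78125) + 2·(-23.5) + (-33.09375)] = -36.0390625.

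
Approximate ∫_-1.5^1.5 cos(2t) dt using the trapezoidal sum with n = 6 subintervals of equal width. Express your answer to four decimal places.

0.1292

Δt = (1.5 − (-1.5))/6 = 0.5.
f(-1.5) ≈ -0.9900, f(-1) ≈ -0.4161, f(-0.5) ≈ 0.5403, f(0) ≈ 1.0000, f(0.5) ≈ 0.5403, f(1) ≈ -0.4161, f(1.5) ≈ -0.9900.
T_6 = (Δt/2)·[f(t_0) + 2f(t_1) + ... + 2f(t_{5}) + f(t_6)].
Sum ≈ 0.1292.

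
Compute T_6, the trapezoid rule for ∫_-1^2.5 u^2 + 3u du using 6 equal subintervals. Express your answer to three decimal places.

Δu = (2.5 − (-1))/6 = 7/12.
f(-1) = -2, f(-5/12) = -155/144, f(1/6) = 19/36, f(0.75) = 2.8125, f(4/3) = 52/9, f(23/12) = 1357/144, f(2.5) = 13.75.
T_6 = (Δu/2)·[f(u_0) + 2f(u_1) + ... + 2f(u_{5}) + f(u_6)].
Sum ≈ 13.615.

13.615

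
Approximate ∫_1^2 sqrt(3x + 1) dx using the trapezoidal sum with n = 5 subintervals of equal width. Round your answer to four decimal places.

Δx = (2 − 1)/5 = 0.2.
f(1) ≈ 2.0000, f(1.2) ≈ 2.1448, f(1.4) ≈ 2.2804, f(1.6) ≈ 2.4083, f(1.8) ≈ 2.5298, f(2) ≈ 2.6458.
T_5 = (Δx/2)·[f(x_0) + 2f(x_1) + ... + 2f(x_{4}) + f(x_5)].
Sum ≈ 2.3372.

2.3372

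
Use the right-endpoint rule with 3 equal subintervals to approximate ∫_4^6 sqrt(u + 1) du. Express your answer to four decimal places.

Δu = (6 − 4)/3 = 2/3.
Right endpoints: 14/3, 16/3, 6.
f(14/3) ≈ 2.3805, f(16/3) ≈ 2.5166, f(6) ≈ 2.6458.
Sum = Δu · [f(14/3) + f(16/3) + f(6)].
Sum ≈ 5.0286.

5.0286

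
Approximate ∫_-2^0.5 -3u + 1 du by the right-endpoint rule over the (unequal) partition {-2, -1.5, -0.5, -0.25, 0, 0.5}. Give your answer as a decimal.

5.6875

Subinterval widths: 0.5, 1, 0.25, 0.25, 0.5.
Right endpoints: -1.5, -0.5, -0.25, 0, 0.5.
f(-1.5) = 5.5, f(-0.5) = 2.5, f(-0.25) = 1.75, f(0) = 1, f(0.5) = -0.5.
Sum = Σ Δu_i · f(u_i).
Sum = 5.6875.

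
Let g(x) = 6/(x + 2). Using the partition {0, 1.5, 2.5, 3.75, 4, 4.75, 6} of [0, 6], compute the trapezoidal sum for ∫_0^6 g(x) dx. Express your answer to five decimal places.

8.53310

Subinterval widths: 1.5, 1, 1.25, 0.25, 0.75, 1.25.
g(0) = 3, g(1.5) = 12/7, g(2.5) = 4/3, g(3.75) = 24/23, g(4) = 1, g(4.75) = 8/9, g(6) = 0.75.
On each subinterval the trapezoid contributes (Δx_i/2)·[g(x_{i-1}) + g(x_i)].
Sum ≈ 8.53310.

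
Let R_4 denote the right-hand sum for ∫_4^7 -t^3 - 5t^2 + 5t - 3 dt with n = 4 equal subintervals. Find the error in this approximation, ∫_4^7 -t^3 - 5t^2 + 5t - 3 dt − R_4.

Exact integral: ∫_4^7 f(t) dt = -927.75.
R_4 = -1094.671875.
Error = -927.75 − (-1094.671875) = 166.921875.

166.921875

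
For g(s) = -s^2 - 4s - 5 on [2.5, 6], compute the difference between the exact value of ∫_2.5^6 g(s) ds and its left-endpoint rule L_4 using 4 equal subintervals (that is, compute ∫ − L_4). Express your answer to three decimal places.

-18.694

Exact integral: ∫_2.5^6 g(s) ds ≈ -143.79167.
L_4 = -125.09765625.
Error ≈ -143.79167 − (-125.09765625) ≈ -18.694.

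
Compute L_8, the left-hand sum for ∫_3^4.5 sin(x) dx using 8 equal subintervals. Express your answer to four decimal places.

Δx = (4.5 − 3)/8 = 0.1875.
Left endpoints: 3, 3.1875, 3.375, 3.5625, 3.75, 3.9375, 4.125, 4.3125.
f(3) ≈ 0.1411, f(3.1875) ≈ -0.0459, f(3.375) ≈ -0.2313, f(3.5625) ≈ -0.4086, f(3.75) ≈ -0.5716, f(3.9375) ≈ -0.7145, f(4.125) ≈ -0.8324, f(4.3125) ≈ -0.9211.
Sum = Δx · [f(3) + f(3.1875) + f(3.375) + ...].
Sum ≈ -0.6720.

-0.6720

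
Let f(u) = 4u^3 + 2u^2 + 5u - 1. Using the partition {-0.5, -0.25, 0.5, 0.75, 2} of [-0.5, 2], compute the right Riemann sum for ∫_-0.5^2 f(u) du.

Subinterval widths: 0.25, 0.75, 0.25, 1.25.
Right endpoints: -0.25, 0.5, 0.75, 2.
f(-0.25) = -2.1875, f(0.5) = 2.5, f(0.75) = 5.5625, f(2) = 49.
Sum = Σ Δu_i · f(u_i).
Sum = 63.96875.

63.96875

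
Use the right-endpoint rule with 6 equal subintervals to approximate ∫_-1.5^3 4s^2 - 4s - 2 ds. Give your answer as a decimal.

Δs = (3 − (-1.5))/6 = 0.75.
Right endpoints: -0.75, 0, 0.75, 1.5, 2.25, 3.
f(-0.75) = 3.25, f(0) = -2, f(0.75) = -2.75, f(1.5) = 1, f(2.25) = 9.25, f(3) = 22.
Sum = Δs · [f(-0.75) + f(0) + f(0.75) + ...].
Sum = 23.0625.

23.0625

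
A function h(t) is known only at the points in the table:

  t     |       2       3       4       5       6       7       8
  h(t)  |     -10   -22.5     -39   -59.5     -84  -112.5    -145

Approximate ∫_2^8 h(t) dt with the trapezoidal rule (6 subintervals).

-395

Δt = 1.
T_6 = (1/2)·[(-10) + 2·(-22.5) + 2·(-39) + 2·(-59.5) + 2·(-84) + 2·(-112.5) + (-145)] = -395.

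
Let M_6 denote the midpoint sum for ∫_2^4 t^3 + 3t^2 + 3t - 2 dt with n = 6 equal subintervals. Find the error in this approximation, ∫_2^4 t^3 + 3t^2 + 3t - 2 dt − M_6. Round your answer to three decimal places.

0.222

Exact integral: ∫_2^4 f(t) dt = 130.
M_6 ≈ 129.77778.
Error ≈ 130 − 129.77778 ≈ 0.222.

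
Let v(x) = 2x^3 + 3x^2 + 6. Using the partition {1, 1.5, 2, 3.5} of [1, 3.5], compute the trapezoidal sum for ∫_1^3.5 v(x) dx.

142.875

Subinterval widths: 0.5, 0.5, 1.5.
v(1) = 11, v(1.5) = 19.5, v(2) = 34, v(3.5) = 128.5.
On each subinterval the trapezoid contributes (Δx_i/2)·[v(x_{i-1}) + v(x_i)].
Sum = 142.875.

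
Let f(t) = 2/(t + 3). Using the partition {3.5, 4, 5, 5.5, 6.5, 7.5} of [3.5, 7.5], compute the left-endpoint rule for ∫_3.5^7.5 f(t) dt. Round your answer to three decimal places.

Subinterval widths: 0.5, 1, 0.5, 1, 1.
Left endpoints: 3.5, 4, 5, 5.5, 6.5.
f(3.5) = 4/13, f(4) = 2/7, f(5) = 0.25, f(5.5) = 4/17, f(6.5) = 4/19.
Sum = Σ Δt_i · f(t_i).
Sum ≈ 1.010.

1.010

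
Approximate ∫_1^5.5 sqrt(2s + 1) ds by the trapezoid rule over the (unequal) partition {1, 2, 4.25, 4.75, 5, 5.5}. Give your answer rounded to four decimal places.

Subinterval widths: 1, 2.25, 0.5, 0.25, 0.5.
f(1) ≈ 1.7321, f(2) ≈ 2.2361, f(4.25) ≈ 3.0822, f(4.75) ≈ 3.2404, f(5) ≈ 3.3166, f(5.5) ≈ 3.4641.
On each subinterval the trapezoid contributes (Δs_i/2)·[f(s_{i-1}) + f(s_i)].
Sum ≈ 12.0626.

12.0626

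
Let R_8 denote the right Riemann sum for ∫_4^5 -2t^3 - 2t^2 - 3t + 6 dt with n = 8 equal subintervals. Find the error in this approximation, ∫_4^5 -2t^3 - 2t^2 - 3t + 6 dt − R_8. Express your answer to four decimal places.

Exact integral: ∫_4^5 f(t) dt ≈ -232.666667.
R_8 = -241.6796875.
Error ≈ -232.666667 − (-241.6796875) ≈ 9.0130.

9.0130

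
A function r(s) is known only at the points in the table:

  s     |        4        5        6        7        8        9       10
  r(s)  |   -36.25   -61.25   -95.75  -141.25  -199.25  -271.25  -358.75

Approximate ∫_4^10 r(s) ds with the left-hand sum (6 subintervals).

Δs = 1.
Sum = 1·[(-36.25) + (-61.25) + (-95.75) + (-141.25) + (-199.25) + (-271.25)] = -805.

-805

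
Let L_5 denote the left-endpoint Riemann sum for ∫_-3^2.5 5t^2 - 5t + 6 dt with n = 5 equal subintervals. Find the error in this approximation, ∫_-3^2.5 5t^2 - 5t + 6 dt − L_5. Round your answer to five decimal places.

-28.23333

Exact integral: ∫_-3^2.5 f(t) dt ≈ 110.9166667.
L_5 = 139.15.
Error ≈ 110.9166667 − 139.15 ≈ -28.23333.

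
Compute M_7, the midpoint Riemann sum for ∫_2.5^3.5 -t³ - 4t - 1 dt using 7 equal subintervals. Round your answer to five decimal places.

-40.73469

Δt = (3.5 − 2.5)/7 = 1/7.
Midpoints: 18/7, 19/7, 20/7, 3, 22/7, 23/7, 24/7.
f(18/7) = -9703/343, f(19/7) = -10926/343, f(20/7) = -12263/343, f(3) = -40, f(22/7) = -15303/343, f(23/7) = -17018/343, f(24/7) = -18871/343.
Sum = Δt · [f(18/7) + f(19/7) + f(20/7) + ...].
Sum ≈ -40.73469.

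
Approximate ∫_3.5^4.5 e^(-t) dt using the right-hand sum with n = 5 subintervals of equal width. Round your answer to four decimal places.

Δt = (4.5 − 3.5)/5 = 0.2.
Right endpoints: 3.7, 3.9, 4.1, 4.3, 4.5.
f(3.7) ≈ 0.0247, f(3.9) ≈ 0.0202, f(4.1) ≈ 0.0166, f(4.3) ≈ 0.0136, f(4.5) ≈ 0.0111.
Sum = Δt · [f(3.7) + f(3.9) + f(4.1) + f(4.3) + f(4.5)].
Sum ≈ 0.0172.

0.0172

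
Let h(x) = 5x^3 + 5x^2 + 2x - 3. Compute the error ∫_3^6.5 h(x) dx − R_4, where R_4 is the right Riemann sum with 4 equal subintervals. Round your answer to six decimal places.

-651.530924

Exact integral: ∫_3^6.5 h(x) dx ≈ 2565.53645833.
R_4 ≈ 3217.06738281.
Error ≈ 2565.53645833 − 3217.06738281 ≈ -651.530924.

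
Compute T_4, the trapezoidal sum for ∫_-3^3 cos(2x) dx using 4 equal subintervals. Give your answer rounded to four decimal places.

Δx = (3 − (-3))/4 = 1.5.
f(-3) ≈ 0.9602, f(-1.5) ≈ -0.9900, f(0) ≈ 1.0000, f(1.5) ≈ -0.9900, f(3) ≈ 0.9602.
T_4 = (Δx/2)·[f(x_0) + 2f(x_1) + 2f(x_2) + 2f(x_3) + f(x_4)].
Sum ≈ -0.0297.

-0.0297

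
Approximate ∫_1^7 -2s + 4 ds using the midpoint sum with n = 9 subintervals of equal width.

-24

Δs = (7 − 1)/9 = 2/3.
Midpoints: 4/3, 2, 8/3, 10/3, 4, 14/3, 16/3, 6, 20/3.
f(4/3) = 4/3, f(2) = 0, f(8/3) = -4/3, f(10/3) = -8/3, f(4) = -4, f(14/3) = -16/3, f(16/3) = -20/3, f(6) = -8, f(20/3) = -28/3.
Sum = Δs · [f(4/3) + f(2) + f(8/3) + ...].
Sum = -24.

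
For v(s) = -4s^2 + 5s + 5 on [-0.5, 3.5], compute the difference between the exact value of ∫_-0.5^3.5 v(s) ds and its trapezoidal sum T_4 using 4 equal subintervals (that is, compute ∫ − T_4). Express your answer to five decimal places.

Exact integral: ∫_-0.5^3.5 v(s) ds ≈ -7.3333333.
T_4 = -10.
Error ≈ -7.3333333 − (-10) ≈ 2.66667.

2.66667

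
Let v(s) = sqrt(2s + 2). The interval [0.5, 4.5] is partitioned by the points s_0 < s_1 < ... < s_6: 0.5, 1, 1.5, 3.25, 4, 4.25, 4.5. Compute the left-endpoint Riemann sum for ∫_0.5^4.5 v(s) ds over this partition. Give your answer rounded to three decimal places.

9.566

Subinterval widths: 0.5, 0.5, 1.75, 0.75, 0.25, 0.25.
Left endpoints: 0.5, 1, 1.5, 3.25, 4, 4.25.
v(0.5) ≈ 1.732, v(1) ≈ 2.000, v(1.5) ≈ 2.236, v(3.25) ≈ 2.915, v(4) ≈ 3.162, v(4.25) ≈ 3.240.
Sum = Σ Δs_i · v(s_i).
Sum ≈ 9.566.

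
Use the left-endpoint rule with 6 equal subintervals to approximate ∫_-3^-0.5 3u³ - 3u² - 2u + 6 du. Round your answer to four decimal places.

-86.4084

Δu = (-0.5 − (-3))/6 = 5/12.
Left endpoints: -3, -31/12, -13/6, -1.75, -4/3, -11/12.
f(-3) = -96, f(-31/12) = -34891/576, f(-13/6) = -2467/72, f(-1.75) = -15.765625, f(-4/3) = -34/9, f(-11/12) = 1729/576.
Sum = Δu · [f(-3) + f(-31/12) + f(-13/6) + ...].
Sum ≈ -86.4084.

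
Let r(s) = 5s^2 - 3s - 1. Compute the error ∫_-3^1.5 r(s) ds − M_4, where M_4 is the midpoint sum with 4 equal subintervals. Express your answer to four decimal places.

2.3730

Exact integral: ∫_-3^1.5 r(s) ds = 56.25.
M_4 ≈ 53.876953.
Error ≈ 56.25 − 53.876953 ≈ 2.3730.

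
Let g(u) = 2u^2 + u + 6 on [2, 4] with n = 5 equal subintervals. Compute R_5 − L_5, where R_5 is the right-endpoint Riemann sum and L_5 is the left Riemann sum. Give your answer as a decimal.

R_5 = 60.64.
L_5 = 50.24.
R_5 − L_5 = 10.4.

10.4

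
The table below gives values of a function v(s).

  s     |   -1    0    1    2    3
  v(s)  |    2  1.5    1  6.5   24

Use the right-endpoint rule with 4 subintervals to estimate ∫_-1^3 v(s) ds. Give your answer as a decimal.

Δs = 1.
Sum = 1·[1.5 + 1 + 6.5 + 24] = 33.

33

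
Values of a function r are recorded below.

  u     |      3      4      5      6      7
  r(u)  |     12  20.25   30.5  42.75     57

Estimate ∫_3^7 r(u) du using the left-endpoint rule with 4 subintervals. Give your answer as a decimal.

Δu = 1.
Sum = 1·[12 + 20.25 + 30.5 + 42.75] = 105.5.

105.5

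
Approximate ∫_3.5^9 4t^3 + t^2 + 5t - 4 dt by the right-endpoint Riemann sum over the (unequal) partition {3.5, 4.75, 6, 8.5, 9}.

9683.375

Subinterval widths: 1.25, 1.25, 2.5, 0.5.
Right endpoints: 4.75, 6, 8.5, 9.
f(4.75) = 471, f(6) = 926, f(8.5) = 2567.25, f(9) = 3038.
Sum = Σ Δt_i · f(t_i).
Sum = 9683.375.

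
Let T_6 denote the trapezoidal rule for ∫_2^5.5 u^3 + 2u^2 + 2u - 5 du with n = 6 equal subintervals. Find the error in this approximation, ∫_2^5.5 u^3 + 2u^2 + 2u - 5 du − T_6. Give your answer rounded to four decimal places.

Exact integral: ∫_2^5.5 f(u) du ≈ 339.098958.
T_6 ≈ 341.729022.
Error ≈ 339.098958 − 341.729022 ≈ -2.6301.

-2.6301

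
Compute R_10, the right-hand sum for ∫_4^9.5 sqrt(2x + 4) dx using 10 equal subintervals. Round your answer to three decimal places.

23.276

Δx = (9.5 − 4)/10 = 0.55.
Right endpoints: 4.55, 5.1, 5.65, 6.2, 6.75, 7.3, 7.85, 8.4, 8.95, 9.5.
f(4.55) ≈ 3.619, f(5.1) ≈ 3.768, f(5.65) ≈ 3.912, f(6.2) ≈ 4.050, f(6.75) ≈ 4.183, f(7.3) ≈ 4.313, f(7.85) ≈ 4.438, f(8.4) ≈ 4.561, f(8.95) ≈ 4.680, f(9.5) ≈ 4.796.
Sum = Δx · [f(4.55) + f(5.1) + f(5.65) + ...].
Sum ≈ 23.276.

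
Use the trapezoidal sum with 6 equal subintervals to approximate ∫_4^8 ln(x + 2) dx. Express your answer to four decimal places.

8.2728

Δx = (8 − 4)/6 = 2/3.
f(4) ≈ 1.7918, f(14/3) ≈ 1.8971, f(16/3) ≈ 1.9924, f(6) ≈ 2.0794, f(20/3) ≈ 2.1595, f(22/3) ≈ 2.2336, f(8) ≈ 2.3026.
T_6 = (Δx/2)·[f(x_0) + 2f(x_1) + ... + 2f(x_{5}) + f(x_6)].
Sum ≈ 8.2728.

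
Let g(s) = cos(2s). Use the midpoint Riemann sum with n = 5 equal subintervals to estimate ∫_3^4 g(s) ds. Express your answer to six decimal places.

0.638636

Δs = (4 − 3)/5 = 0.2.
Midpoints: 3.1, 3.3, 3.5, 3.7, 3.9.
g(3.1) ≈ 0.996542, g(3.3) ≈ 0.950233, g(3.5) ≈ 0.753902, g(3.7) ≈ 0.438547, g(3.9) ≈ 0.053955.
Sum = Δs · [g(3.1) + g(3.3) + g(3.5) + g(3.7) + g(3.9)].
Sum ≈ 0.638636.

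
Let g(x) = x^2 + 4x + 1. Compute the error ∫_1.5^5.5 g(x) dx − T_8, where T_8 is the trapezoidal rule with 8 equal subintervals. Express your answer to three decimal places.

Exact integral: ∫_1.5^5.5 g(x) dx ≈ 114.33333.
T_8 = 114.5.
Error ≈ 114.33333 − 114.5 ≈ -0.167.

-0.167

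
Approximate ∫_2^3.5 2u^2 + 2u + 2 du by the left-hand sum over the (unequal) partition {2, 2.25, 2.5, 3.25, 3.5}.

Subinterval widths: 0.25, 0.25, 0.75, 0.25.
Left endpoints: 2, 2.25, 2.5, 3.25.
f(2) = 14, f(2.25) = 16.625, f(2.5) = 19.5, f(3.25) = 29.625.
Sum = Σ Δu_i · f(u_i).
Sum = 29.6875.

29.6875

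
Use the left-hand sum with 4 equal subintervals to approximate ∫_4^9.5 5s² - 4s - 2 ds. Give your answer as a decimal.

Δs = (9.5 − 4)/4 = 1.375.
Left endpoints: 4, 5.375, 6.75, 8.125.
f(4) = 62, f(5.375) = 120.953125, f(6.75) = 198.8125, f(8.125) = 295.578125.
Sum = Δs · [f(4) + f(5.375) + f(6.75) + f(8.125)].
Sum = 931.34765625.

931.34765625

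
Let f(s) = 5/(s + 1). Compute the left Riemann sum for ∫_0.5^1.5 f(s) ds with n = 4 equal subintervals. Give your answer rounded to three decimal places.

2.728

Δs = (1.5 − 0.5)/4 = 0.25.
Left endpoints: 0.5, 0.75, 1, 1.25.
f(0.5) = 10/3, f(0.75) = 20/7, f(1) = 2.5, f(1.25) = 20/9.
Sum = Δs · [f(0.5) + f(0.75) + f(1) + f(1.25)].
Sum ≈ 2.728.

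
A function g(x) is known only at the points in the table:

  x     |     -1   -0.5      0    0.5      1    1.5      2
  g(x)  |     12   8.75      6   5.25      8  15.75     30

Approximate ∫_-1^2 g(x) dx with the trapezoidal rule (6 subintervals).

Δx = 0.5.
T_6 = (0.5/2)·[12 + 2·8.75 + 2·6 + 2·5.25 + 2·8 + 2·15.75 + 30] = 32.375.

32.375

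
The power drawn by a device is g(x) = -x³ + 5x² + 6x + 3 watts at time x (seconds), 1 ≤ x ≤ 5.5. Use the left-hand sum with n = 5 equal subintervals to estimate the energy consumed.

141.93

Δx = (5.5 − 1)/5 = 0.9.
Left endpoints: 1, 1.9, 2.8, 3.7, 4.6.
g(1) = 13, g(1.9) = 25.591, g(2.8) = 37.048, g(3.7) = 42.997, g(4.6) = 39.064.
Sum = Δx · [g(1) + g(1.9) + g(2.8) + g(3.7) + g(4.6)].
Sum = 141.93.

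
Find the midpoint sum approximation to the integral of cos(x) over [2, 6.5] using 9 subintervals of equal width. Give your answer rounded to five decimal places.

-0.70146

Δx = (6.5 − 2)/9 = 0.5.
Midpoints: 2.25, 2.75, 3.25, 3.75, 4.25, 4.75, 5.25, 5.75, 6.25.
f(2.25) ≈ -0.62817, f(2.75) ≈ -0.92430, f(3.25) ≈ -0.99413, f(3.75) ≈ -0.82056, f(4.25) ≈ -0.44609, f(4.75) ≈ 0.03760, f(5.25) ≈ 0.51209, f(5.75) ≈ 0.86119, f(6.25) ≈ 0.99945.
Sum = Δx · [f(2.25) + f(2.75) + f(3.25) + ...].
Sum ≈ -0.70146.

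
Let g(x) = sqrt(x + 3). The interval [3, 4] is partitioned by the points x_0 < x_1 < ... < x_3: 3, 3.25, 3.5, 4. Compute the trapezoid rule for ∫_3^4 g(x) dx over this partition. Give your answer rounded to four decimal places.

2.5487

Subinterval widths: 0.25, 0.25, 0.5.
g(3) ≈ 2.4495, g(3.25) ≈ 2.5000, g(3.5) ≈ 2.5495, g(4) ≈ 2.6458.
On each subinterval the trapezoid contributes (Δx_i/2)·[g(x_{i-1}) + g(x_i)].
Sum ≈ 2.5487.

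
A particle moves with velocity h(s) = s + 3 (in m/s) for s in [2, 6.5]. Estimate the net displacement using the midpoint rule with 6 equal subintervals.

32.625

Δs = (6.5 − 2)/6 = 0.75.
Midpoints: 2.375, 3.125, 3.875, 4.625, 5.375, 6.125.
h(2.375) = 5.375, h(3.125) = 6.125, h(3.875) = 6.875, h(4.625) = 7.625, h(5.375) = 8.375, h(6.125) = 9.125.
Sum = Δs · [h(2.375) + h(3.125) + h(3.875) + ...].
Sum = 32.625.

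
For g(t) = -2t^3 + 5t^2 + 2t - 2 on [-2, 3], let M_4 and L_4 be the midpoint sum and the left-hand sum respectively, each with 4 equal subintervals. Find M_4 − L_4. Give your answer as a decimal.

M_4 = 19.53125.
L_4 = 45.3125.
M_4 − L_4 = -25.78125.

-25.78125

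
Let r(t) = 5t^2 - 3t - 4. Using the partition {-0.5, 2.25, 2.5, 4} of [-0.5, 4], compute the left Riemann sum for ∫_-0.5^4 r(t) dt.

29.828125

Subinterval widths: 2.75, 0.25, 1.5.
Left endpoints: -0.5, 2.25, 2.5.
r(-0.5) = -1.25, r(2.25) = 14.5625, r(2.5) = 19.75.
Sum = Σ Δt_i · r(t_i).
Sum = 29.828125.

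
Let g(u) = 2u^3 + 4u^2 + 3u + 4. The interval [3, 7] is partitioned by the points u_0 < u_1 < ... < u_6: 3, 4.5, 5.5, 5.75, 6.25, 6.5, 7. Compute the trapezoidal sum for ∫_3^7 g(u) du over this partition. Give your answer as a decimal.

Subinterval widths: 1.5, 1, 0.25, 0.5, 0.25, 0.5.
g(3) = 103, g(4.5) = 280.75, g(5.5) = 474.25, g(5.75) = 533.71875, g(6.25) = 667.28125, g(6.5) = 741.75, g(7) = 907.
On each subinterval the trapezoid contributes (Δu_i/2)·[g(u_{i-1}) + g(u_i)].
Sum = 1679.875.

1679.875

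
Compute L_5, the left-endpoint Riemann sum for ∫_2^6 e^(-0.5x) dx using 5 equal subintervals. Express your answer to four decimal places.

Δx = (6 − 2)/5 = 0.8.
Left endpoints: 2, 2.8, 3.6, 4.4, 5.2.
f(2) ≈ 0.3679, f(2.8) ≈ 0.2466, f(3.6) ≈ 0.1653, f(4.4) ≈ 0.1108, f(5.2) ≈ 0.0743.
Sum = Δx · [f(2) + f(2.8) + f(3.6) + f(4.4) + f(5.2)].
Sum ≈ 0.7719.

0.7719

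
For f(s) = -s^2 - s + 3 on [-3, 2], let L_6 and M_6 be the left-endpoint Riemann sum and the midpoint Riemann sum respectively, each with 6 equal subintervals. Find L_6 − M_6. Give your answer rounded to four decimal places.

L_6 ≈ 5.254630.
M_6 ≈ 6.122685.
L_6 − M_6 ≈ -0.8681.

-0.8681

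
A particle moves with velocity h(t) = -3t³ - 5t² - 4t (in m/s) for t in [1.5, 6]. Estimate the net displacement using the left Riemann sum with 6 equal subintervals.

-1097.19140625

Δt = (6 − 1.5)/6 = 0.75.
Left endpoints: 1.5, 2.25, 3, 3.75, 4.5, 5.25.
h(1.5) = -27.375, h(2.25) = -68.484375, h(3) = -138, h(3.75) = -243.515625, h(4.5) = -392.625, h(5.25) = -592.921875.
Sum = Δt · [h(1.5) + h(2.25) + h(3) + ...].
Sum = -1097.19140625.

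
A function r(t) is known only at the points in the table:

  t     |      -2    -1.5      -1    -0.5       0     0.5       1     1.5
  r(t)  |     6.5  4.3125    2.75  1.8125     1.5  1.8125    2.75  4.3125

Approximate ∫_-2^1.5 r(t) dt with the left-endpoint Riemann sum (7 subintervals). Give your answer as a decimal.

10.71875

Δt = 0.5.
Sum = 0.5·[6.5 + 4.3125 + 2.75 + 1.8125 + 1.5 + 1.8125 + 2.75] = 10.71875.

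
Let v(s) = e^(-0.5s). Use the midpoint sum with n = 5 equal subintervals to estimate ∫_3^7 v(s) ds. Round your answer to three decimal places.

0.383

Δs = (7 − 3)/5 = 0.8.
Midpoints: 3.4, 4.2, 5, 5.8, 6.6.
v(3.4) ≈ 0.183, v(4.2) ≈ 0.122, v(5) ≈ 0.082, v(5.8) ≈ 0.055, v(6.6) ≈ 0.037.
Sum = Δs · [v(3.4) + v(4.2) + v(5) + v(5.8) + v(6.6)].
Sum ≈ 0.383.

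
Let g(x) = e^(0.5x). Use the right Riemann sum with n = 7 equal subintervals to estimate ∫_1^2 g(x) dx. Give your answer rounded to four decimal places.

Δx = (2 − 1)/7 = 1/7.
Right endpoints: 8/7, 9/7, 10/7, 11/7, 12/7, 13/7, 2.
g(8/7) ≈ 1.7708, g(9/7) ≈ 1.9019, g(10/7) ≈ 2.0427, g(11/7) ≈ 2.1940, g(12/7) ≈ 2.3564, g(13/7) ≈ 2.5309, g(2) ≈ 2.7183.
Sum = Δx · [g(8/7) + g(9/7) + g(10/7) + ...].
Sum ≈ 2.2164.

2.2164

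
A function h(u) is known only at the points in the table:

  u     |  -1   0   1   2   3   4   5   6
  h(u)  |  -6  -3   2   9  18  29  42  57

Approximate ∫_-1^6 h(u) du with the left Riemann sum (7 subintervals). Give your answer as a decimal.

91

Δu = 1.
Sum = 1·[(-6) + (-3) + 2 + 9 + 18 + 29 + 42] = 91.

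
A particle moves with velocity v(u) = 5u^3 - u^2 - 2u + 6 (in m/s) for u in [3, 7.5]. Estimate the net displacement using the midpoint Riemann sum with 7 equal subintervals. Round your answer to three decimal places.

3689.904

Δu = (7.5 − 3)/7 = 9/14.
Midpoints: 93/28, 111/28, 129/28, 5.25, 165/28, 183/28, 201/28.
v(93/28) = 3765501/21952, v(111/28) = 6450831/21952, v(129/28) = 10196937/21952, v(5.25) = 691.453125, v(165/28) = 21571317/21952, v(183/28) = 29549511/21952, v(201/28) = 39288321/21952.
Sum = Δu · [v(93/28) + v(111/28) + v(129/28) + ...].
Sum ≈ 3689.904.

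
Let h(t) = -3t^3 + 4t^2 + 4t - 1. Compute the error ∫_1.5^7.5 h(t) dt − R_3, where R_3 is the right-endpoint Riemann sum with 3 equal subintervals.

1161.5

Exact integral: ∫_1.5^7.5 h(t) dt = -1709.25.
R_3 = -2870.75.
Error = -1709.25 − (-2870.75) = 1161.5.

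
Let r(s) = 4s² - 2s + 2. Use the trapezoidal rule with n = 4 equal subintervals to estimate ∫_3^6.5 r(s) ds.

305.703125

Δs = (6.5 − 3)/4 = 0.875.
r(3) = 32, r(3.875) = 54.3125, r(4.75) = 82.75, r(5.625) = 117.3125, r(6.5) = 158.
T_4 = (Δs/2)·[r(s_0) + 2r(s_1) + 2r(s_2) + 2r(s_3) + r(s_4)].
Sum = 305.703125.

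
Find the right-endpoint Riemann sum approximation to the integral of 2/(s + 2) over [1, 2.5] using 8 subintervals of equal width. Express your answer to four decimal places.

0.7905

Δs = (2.5 − 1)/8 = 0.1875.
Right endpoints: 1.1875, 1.375, 1.5625, 1.75, 1.9375, 2.125, 2.3125, 2.5.
f(1.1875) = 32/51, f(1.375) = 16/27, f(1.5625) = 32/57, f(1.75) = 8/15, f(1.9375) = 32/63, f(2.125) = 16/33, f(2.3125) = 32/69, f(2.5) = 4/9.
Sum = Δs · [f(1.1875) + f(1.375) + f(1.5625) + ...].
Sum ≈ 0.7905.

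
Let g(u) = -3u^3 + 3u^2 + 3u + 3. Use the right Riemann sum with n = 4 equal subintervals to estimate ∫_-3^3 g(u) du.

Δu = (3 − (-3))/4 = 1.5.
Right endpoints: -1.5, 0, 1.5, 3.
g(-1.5) = 15.375, g(0) = 3, g(1.5) = 4.125, g(3) = -42.
Sum = Δu · [g(-1.5) + g(0) + g(1.5) + g(3)].
Sum = -29.25.

-29.25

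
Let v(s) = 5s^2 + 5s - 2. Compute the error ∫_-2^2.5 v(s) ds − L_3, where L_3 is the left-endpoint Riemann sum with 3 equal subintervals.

Exact integral: ∫_-2^2.5 v(s) ds = 36.
L_3 = 19.125.
Error = 36 − 19.125 = 16.875.

16.875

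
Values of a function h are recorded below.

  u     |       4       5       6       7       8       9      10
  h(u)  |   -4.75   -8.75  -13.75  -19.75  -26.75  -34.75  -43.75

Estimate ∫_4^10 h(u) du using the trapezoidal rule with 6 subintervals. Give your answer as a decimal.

-128

Δu = 1.
T_6 = (1/2)·[(-4.75) + 2·(-8.75) + 2·(-13.75) + 2·(-19.75) + 2·(-26.75) + 2·(-34.75) + (-43.75)] = -128.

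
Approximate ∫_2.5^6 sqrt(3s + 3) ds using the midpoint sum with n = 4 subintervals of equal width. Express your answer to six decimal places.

Δs = (6 − 2.5)/4 = 0.875.
Midpoints: 2.9375, 3.8125, 4.6875, 5.5625.
f(2.9375) ≈ 3.436932, f(3.8125) ≈ 3.799671, f(4.6875) ≈ 4.130678, f(5.5625) ≈ 4.437060.
Sum = Δs · [f(2.9375) + f(3.8125) + f(4.6875) + f(5.5625)].
Sum ≈ 13.828798.

13.828798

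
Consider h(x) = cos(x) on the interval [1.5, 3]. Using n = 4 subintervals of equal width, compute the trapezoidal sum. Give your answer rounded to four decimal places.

Δx = (3 − 1.5)/4 = 0.375.
h(1.5) ≈ 0.0707, h(1.875) ≈ -0.2995, h(2.25) ≈ -0.6282, h(2.625) ≈ -0.8695, h(3) ≈ -0.9900.
T_4 = (Δx/2)·[h(x_0) + 2h(x_1) + 2h(x_2) + 2h(x_3) + h(x_4)].
Sum ≈ -0.8463.

-0.8463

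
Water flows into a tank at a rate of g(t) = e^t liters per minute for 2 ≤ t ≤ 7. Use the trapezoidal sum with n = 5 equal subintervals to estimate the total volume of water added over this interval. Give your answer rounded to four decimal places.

1178.5367

Δt = (7 − 2)/5 = 1.
g(2) ≈ 7.3891, g(3) ≈ 20.0855, g(4) ≈ 54.5982, g(5) ≈ 148.4132, g(6) ≈ 403.4288, g(7) ≈ 1096.6332.
T_5 = (Δt/2)·[g(t_0) + 2g(t_1) + ... + 2g(t_{4}) + g(t_5)].
Sum ≈ 1178.5367.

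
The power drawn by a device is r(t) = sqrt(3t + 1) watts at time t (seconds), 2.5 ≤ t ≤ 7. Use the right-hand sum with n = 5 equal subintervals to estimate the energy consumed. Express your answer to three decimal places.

18.210

Δt = (7 − 2.5)/5 = 0.9.
Right endpoints: 3.4, 4.3, 5.2, 6.1, 7.
r(3.4) ≈ 3.347, r(4.3) ≈ 3.728, r(5.2) ≈ 4.074, r(6.1) ≈ 4.393, r(7) ≈ 4.690.
Sum = Δt · [r(3.4) + r(4.3) + r(5.2) + r(6.1) + r(7)].
Sum ≈ 18.210.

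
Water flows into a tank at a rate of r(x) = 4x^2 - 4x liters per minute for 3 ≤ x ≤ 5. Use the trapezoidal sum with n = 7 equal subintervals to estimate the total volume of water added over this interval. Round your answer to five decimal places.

98.77551

Δx = (5 − 3)/7 = 2/7.
r(3) = 24, r(23/7) = 1472/49, r(25/7) = 1800/49, r(27/7) = 2160/49, r(29/7) = 2552/49, r(31/7) = 2976/49, r(33/7) = 3432/49, r(5) = 80.
T_7 = (Δx/2)·[r(x_0) + 2r(x_1) + ... + 2r(x_{6}) + r(x_7)].
Sum ≈ 98.77551.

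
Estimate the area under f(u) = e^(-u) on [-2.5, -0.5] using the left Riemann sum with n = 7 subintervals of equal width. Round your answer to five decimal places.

12.11016

Δu = (-0.5 − (-2.5))/7 = 2/7.
Left endpoints: -2.5, -31/14, -27/14, -23/14, -19/14, -15/14, -11/14.
f(-2.5) ≈ 12.18249, f(-31/14) ≈ 9.15487, f(-27/14) ≈ 6.87968, f(-23/14) ≈ 5.16992, f(-19/14) ≈ 3.88508, f(-15/14) ≈ 2.91955, f(-11/14) ≈ 2.19397.
Sum = Δu · [f(-2.5) + f(-31/14) + f(-27/14) + ...].
Sum ≈ 12.11016.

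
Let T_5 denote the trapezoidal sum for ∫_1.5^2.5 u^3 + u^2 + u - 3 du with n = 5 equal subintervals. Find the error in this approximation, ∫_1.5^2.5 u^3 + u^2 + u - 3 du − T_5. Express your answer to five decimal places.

-0.04667

Exact integral: ∫_1.5^2.5 f(u) du ≈ 11.5833333.
T_5 = 11.63.
Error ≈ 11.5833333 − 11.63 ≈ -0.04667.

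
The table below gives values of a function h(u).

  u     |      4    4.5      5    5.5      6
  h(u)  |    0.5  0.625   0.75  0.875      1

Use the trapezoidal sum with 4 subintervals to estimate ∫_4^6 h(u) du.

1.5

Δu = 0.5.
T_4 = (0.5/2)·[0.5 + 2·0.625 + 2·0.75 + 2·0.875 + 1] = 1.5.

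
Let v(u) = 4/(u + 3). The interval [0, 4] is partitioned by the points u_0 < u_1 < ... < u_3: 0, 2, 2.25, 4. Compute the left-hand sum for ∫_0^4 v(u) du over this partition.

Subinterval widths: 2, 0.25, 1.75.
Left endpoints: 0, 2, 2.25.
v(0) = 4/3, v(2) = 0.8, v(2.25) = 16/21.
Sum = Σ Δu_i · v(u_i).
Sum = 4.2.

4.2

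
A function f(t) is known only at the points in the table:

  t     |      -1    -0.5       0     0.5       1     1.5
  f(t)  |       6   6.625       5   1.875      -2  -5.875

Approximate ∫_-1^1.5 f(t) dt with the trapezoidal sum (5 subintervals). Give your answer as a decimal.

5.78125

Δt = 0.5.
T_5 = (0.5/2)·[6 + 2·6.625 + 2·5 + 2·1.875 + 2·(-2) + (-5.875)] = 5.78125.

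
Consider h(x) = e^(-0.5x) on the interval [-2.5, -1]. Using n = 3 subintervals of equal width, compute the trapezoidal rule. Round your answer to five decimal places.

3.70241

Δx = (-1 − (-2.5))/3 = 0.5.
h(-2.5) ≈ 3.49034, h(-2) ≈ 2.71828, h(-1.5) ≈ 2.11700, h(-1) ≈ 1.64872.
T_3 = (Δx/2)·[h(x_0) + 2h(x_1) + 2h(x_2) + h(x_3)].
Sum ≈ 3.70241.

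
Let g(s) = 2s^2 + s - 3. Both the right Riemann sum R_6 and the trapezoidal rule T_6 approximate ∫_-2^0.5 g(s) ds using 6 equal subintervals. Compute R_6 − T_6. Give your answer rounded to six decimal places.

R_6 ≈ -4.85532407.
T_6 ≈ -3.81365741.
R_6 − T_6 ≈ -1.041667.

-1.041667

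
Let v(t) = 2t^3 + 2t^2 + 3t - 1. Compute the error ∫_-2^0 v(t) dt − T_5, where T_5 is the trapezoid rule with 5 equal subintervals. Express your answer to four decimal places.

Exact integral: ∫_-2^0 v(t) dt ≈ -10.666667.
T_5 = -10.88.
Error ≈ -10.666667 − (-10.88) ≈ 0.2133.

0.2133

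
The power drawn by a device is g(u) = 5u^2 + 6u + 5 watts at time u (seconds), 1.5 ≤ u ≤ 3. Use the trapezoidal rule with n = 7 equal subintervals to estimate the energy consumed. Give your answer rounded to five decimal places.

Δu = (3 − 1.5)/7 = 3/14.
g(1.5) = 25.25, g(12/7) = 1469/49, g(27/14) = 6893/196, g(15/7) = 2000/49, g(33/14) = 9197/196, g(18/7) = 2621/49, g(39/14) = 11861/196, g(3) = 68.
T_7 = (Δu/2)·[g(u_0) + 2g(u_1) + ... + 2g(u_{6}) + g(u_7)].
Sum ≈ 67.18240.

67.18240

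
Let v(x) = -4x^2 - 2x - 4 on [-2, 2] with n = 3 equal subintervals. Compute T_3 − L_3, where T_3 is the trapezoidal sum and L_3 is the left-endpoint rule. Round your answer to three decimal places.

T_3 ≈ -42.07407.
L_3 ≈ -36.74074.
T_3 − L_3 ≈ -5.333.

-5.333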